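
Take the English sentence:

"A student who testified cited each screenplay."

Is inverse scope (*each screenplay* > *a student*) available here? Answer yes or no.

*each screenplay* sits in the matrix clause, not in the relative clause on *a student*.
Since no island is crossed, the inverse ordering is licensed alongside surface scope.

Yes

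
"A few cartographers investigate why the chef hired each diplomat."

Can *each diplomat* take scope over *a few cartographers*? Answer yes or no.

The DP *each diplomat* is contained in the embedded question *why the chef hired each diplomat*.
The wh-island constraint blocks QR out of an embedded interrogative.
The inverse ordering *each diplomat* > *a few cartographers* is therefore underivable.

No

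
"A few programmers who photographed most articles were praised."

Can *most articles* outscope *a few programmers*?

No

*most articles* occurs within the relative clause *who photographed most articles*.
Quantifiers inside a relative clause are trapped there; the RC boundary blocks QR.
So the wide-scope reading for *most articles* is blocked.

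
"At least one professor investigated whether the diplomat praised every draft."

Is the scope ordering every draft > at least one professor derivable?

No

Structurally, *every draft* is inside the embedded question *whether the diplomat praised every draft*.
Embedded questions are wh-islands: a quantifier inside an indirect question cannot QR into the matrix clause.
*every draft* is confined to the island and cannot take scope over *at least one professor*.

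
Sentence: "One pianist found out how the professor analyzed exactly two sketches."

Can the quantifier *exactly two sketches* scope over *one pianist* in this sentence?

No

The DP *exactly two sketches* is contained in the embedded question *how the professor analyzed exactly two sketches*.
Embedded wh-clauses are opaque for QR, so the quantifier stays inside the question.
So the wide-scope reading for *exactly two sketches* is blocked.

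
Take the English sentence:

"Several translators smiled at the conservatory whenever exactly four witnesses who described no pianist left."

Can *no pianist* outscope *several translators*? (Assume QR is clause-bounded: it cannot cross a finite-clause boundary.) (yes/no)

No

*no pianist* occurs within the relative clause *who described no pianist*, which is itself inside the adjunct *whenever exactly four witnesses who described no pianist left*.
The quantifier would have to escape first the RC and then the adjunct — two independent island violations.
So the wide-scope reading for *no pianist* is blocked.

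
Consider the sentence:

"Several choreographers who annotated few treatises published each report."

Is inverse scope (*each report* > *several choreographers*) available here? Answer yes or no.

*each report* is a matrix argument; only *several choreographers* is modified by the relative clause *who annotated few treatises*, so the RC island is irrelevant to the target quantifier.
QR within a single clause is free, so the lower quantifier may take scope over the higher one.
Both orderings are possible: *several choreographers* > *each report* and *each report* > *several choreographers*.

Yes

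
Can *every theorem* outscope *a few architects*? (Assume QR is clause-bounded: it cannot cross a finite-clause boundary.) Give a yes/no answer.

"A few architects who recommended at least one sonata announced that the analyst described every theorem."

*every theorem* occurs within the finite complement clause *that the analyst described every theorem*.
Under clause-bounded QR, a quantifier in an embedded finite clause cannot raise into the matrix clause.
So *every theorem* cannot raise to a position above *a few architects*.

No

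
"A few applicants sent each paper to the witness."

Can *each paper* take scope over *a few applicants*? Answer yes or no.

Both DPs are arguments of the same predicate; there is no clause or island boundary between them.
With no island boundary between them, the object can take inverse scope over the subject via ordinary QR within the clause.

Yes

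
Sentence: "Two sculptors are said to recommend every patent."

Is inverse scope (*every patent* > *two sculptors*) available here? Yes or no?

Yes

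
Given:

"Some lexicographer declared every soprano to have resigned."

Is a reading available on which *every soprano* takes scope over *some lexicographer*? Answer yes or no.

*every soprano* is an ECM subject; ECM complements are not islands, and the embedded quantifier may take matrix scope.
Nothing blocks QR of the lower DP to a position above the higher one, so inverse scope is available.
The sentence is scopally ambiguous between *some lexicographer* > *every soprano* and *every soprano* > *some lexicographer*.

Yes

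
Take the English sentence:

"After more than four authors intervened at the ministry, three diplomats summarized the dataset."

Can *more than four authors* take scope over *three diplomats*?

*more than four authors* is embedded in the adjunct clause *after more than four authors intervened at the ministry*.
Adjuncts are opaque for quantifier raising; a quantifier in an adjunct stays inside it.
*more than four authors* > *three diplomats* would require crossing that boundary, which is illicit.

No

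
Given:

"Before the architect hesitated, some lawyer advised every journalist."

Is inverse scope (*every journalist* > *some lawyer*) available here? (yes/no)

Yes

The adjunct island is irrelevant here — *every journalist* and *some lawyer* are both in the matrix clause.
Since no island is crossed, the inverse ordering is licensed alongside surface scope.
So *every journalist* > *some lawyer* is among the available readings.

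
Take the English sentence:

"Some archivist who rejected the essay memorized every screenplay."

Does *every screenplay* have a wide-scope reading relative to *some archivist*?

Yes

The relative clause *who rejected the essay* modifies *some archivist*, but *every screenplay* is not inside that relative clause — it is an argument of the matrix verb.
Since no island is crossed, the inverse ordering is licensed alongside surface scope.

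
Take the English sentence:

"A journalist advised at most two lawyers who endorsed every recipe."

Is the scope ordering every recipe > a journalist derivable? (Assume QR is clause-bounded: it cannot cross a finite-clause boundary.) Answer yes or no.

The target quantifier *every recipe* is part of the relative clause *who endorsed every recipe* modifying *at most two lawyers*.
The relative clause forms an island for QR, so the quantifier is confined to the head noun's restrictor.
The inverse ordering *every recipe* > *a journalist* is therefore underivable.
(Only the surface reading survives: one fixed journalist with respect to all the relevant recipes.)

No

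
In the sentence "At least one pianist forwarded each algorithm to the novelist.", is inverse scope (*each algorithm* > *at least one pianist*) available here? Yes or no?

Yes

*each algorithm* and *at least one pianist* are in the same minimal clause.
Ordinary QR to a clause-peripheral position gives the wide-scope LF for the lower DP.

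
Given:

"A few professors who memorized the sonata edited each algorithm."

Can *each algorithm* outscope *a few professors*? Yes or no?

*each algorithm* sits in the matrix clause, not in the relative clause on *a few professors*.
No island intervenes, so both surface and inverse scope are derivable.

Yes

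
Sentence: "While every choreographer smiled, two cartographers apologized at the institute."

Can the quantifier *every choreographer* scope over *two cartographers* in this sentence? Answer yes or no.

*every choreographer* is embedded in the adjunct clause *while every choreographer smiled*.
Since the clause is an adjunct (not a complement), the Adjunct Condition blocks QR across its edge.
So *every choreographer* cannot raise to a position above *two cartographers*.

No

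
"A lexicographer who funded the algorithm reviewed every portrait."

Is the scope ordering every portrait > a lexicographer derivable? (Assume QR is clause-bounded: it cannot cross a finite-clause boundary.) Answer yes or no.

The RC *who funded the algorithm* is an island, but *every portrait* is not inside it — it is the matrix object, a clausemate of *a lexicographer*.
Nothing blocks QR of the lower DP to a position above the higher one, so inverse scope is available.
Both orderings are possible: *a lexicographer* > *every portrait* and *every portrait* > *a lexicographer*.

Yes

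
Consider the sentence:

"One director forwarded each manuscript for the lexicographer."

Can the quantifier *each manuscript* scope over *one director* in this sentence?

Yes

*one director* and *each manuscript* are co-arguments of the matrix verb, with nothing but a clause-internal boundary between them.
QR within a single clause is free, so the lower quantifier may take scope over the higher one.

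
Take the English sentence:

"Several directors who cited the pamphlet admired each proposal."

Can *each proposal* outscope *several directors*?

Yes

The relative clause *who cited the pamphlet* modifies *several directors*, but *each proposal* is not inside that relative clause — it is an argument of the matrix verb.
Nothing blocks QR of the lower DP to a position above the higher one, so inverse scope is available.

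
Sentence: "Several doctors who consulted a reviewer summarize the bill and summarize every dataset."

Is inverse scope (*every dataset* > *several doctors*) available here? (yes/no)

Structurally, *every dataset* is inside one conjunct of the coordinate structure (*summarize every dataset*).
QR out of a conjunct would have to apply non-ATB, which the CSC forbids.
So *every dataset* cannot raise to a position above *several doctors*.

No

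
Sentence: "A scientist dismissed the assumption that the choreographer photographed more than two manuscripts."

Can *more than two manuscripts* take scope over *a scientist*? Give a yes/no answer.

*more than two manuscripts* sits inside the complex NP *the assumption that the choreographer photographed more than two manuscripts*.
The complex NP is opaque for QR — the quantifier is frozen inside the noun's complement.
Hence only narrow scope for *more than two manuscripts* (under *a scientist*) survives.

No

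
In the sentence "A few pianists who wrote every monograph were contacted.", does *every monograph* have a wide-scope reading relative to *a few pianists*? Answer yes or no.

No

The target quantifier *every monograph* is part of the relative clause *who wrote every monograph*.
Relative clauses are scope islands: a quantifier cannot QR out of a relative clause to take scope in the matrix clause.
*every monograph* > *a few pianists* would require crossing that boundary, which is illicit.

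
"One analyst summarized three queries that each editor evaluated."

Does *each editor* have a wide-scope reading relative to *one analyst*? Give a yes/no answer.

*each editor* occurs within the relative clause *that each editor evaluated* modifying *three queries*.
Relative clauses are scope islands: a quantifier cannot QR out of a relative clause to take scope in the matrix clause.
*each editor* > *one analyst* would require crossing that boundary, which is illicit.

No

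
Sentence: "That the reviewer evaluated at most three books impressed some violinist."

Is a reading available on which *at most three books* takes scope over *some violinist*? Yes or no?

Structurally, *at most three books* is inside the sentential subject *that the reviewer evaluated at most three books*.
Subjects — clausal subjects included — are islands for extraction, and QR is no exception.
There is no licit LF on which *at most three books* c-commands *some violinist*.

No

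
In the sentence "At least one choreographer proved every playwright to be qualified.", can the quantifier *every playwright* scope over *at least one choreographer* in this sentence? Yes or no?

The ECM infinitive is scope-transparent — *every playwright* is free to raise above *at least one choreographer*.
No island intervenes, so both surface and inverse scope are derivable.

Yes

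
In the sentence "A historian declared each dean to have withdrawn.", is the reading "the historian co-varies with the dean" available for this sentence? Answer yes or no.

The paraphrase describes the scope ordering *each dean* > *a historian*.
The ECM infinitive is scope-transparent — *each dean* is free to raise above *a historian*.
Ordinary QR to a clause-peripheral position gives the wide-scope LF for the lower DP.

Yes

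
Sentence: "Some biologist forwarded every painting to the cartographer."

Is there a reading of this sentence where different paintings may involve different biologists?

Yes

The paraphrase describes the scope ordering *every painting* > *some biologist*.
Both DPs are arguments of the same predicate; there is no clause or island boundary between them.
With no island boundary between them, the object can take inverse scope over the subject via ordinary QR within the clause.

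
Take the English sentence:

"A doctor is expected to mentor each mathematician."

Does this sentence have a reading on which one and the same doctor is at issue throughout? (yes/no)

Yes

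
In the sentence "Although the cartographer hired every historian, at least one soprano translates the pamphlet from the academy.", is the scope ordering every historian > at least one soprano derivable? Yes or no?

No

Structurally, *every historian* is inside the adjunct clause *although the cartographer hired every historian*.
Adjuncts are opaque for quantifier raising; a quantifier in an adjunct stays inside it.
So the wide-scope reading for *every historian* is blocked.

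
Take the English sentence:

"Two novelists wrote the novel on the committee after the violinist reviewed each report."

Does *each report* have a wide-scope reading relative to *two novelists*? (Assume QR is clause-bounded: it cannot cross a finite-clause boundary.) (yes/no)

*each report* is embedded in the adjunct clause *after the violinist reviewed each report*.
Adverbial clauses are not L-marked, so they are barriers for QR — the quantifier cannot escape the adjunct.
So *each report* cannot raise to a position above *two novelists*.

No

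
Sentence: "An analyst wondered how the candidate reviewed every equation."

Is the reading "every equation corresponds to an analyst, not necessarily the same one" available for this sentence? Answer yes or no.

That reading corresponds to *every equation* > *an analyst*.
Structurally, *every equation* is inside the embedded question *how the candidate reviewed every equation*.
An indirect question is a wh-island; the filled [Spec,CP] blocks QR across the CP edge.
*every equation* is confined to the island and cannot take scope over *an analyst*.
(Only the surface reading survives: one fixed analyst with respect to all the relevant equations.)

No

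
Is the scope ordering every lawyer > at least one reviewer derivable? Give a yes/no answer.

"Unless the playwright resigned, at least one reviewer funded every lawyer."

Neither queried DP is inside the adjunct, so the adjunct-island constraint does not apply.
Nothing blocks QR of the lower DP to a position above the higher one, so inverse scope is available.

Yes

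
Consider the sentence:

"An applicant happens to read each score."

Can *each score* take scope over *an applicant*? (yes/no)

*each score* is inside a raising infinitive, which is transparent to QR (no CP barrier), so it behaves as a matrix argument.
With no island boundary between them, the object can take inverse scope over the subject via ordinary QR within the clause.

Yes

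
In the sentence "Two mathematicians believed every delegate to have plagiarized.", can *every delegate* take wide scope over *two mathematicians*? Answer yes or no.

Yes

*every delegate* is an ECM subject; ECM complements are not islands, and the embedded quantifier may take matrix scope.
QR within a single clause is free, so the lower quantifier may take scope over the higher one.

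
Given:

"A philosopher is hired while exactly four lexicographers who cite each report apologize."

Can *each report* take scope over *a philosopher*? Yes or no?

*each report* is embedded in the relative clause *who cite each report*, which is itself inside the adjunct *while exactly four lexicographers who cite each report apologize*.
The quantifier would have to escape first the RC and then the adjunct — two independent island violations.
*each report* is confined to the island and cannot take scope over *a philosopher*.

No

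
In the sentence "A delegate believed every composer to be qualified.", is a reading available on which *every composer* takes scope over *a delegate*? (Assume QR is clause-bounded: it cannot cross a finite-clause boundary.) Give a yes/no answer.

Yes

ECM infinitives lack a CP barrier, so *every composer* can QR over the matrix subject *a delegate*.
QR within a single clause is free, so the lower quantifier may take scope over the higher one.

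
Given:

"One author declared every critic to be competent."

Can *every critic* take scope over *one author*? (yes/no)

*every critic* is the subject of an ECM infinitive — the infinitival complement of an ECM verb is not a scope island, so *every critic* can raise into the matrix clause.
Since no island is crossed, the inverse ordering is licensed alongside surface scope.

Yes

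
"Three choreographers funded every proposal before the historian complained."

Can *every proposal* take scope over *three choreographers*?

Although there is an adjunct clause, *every proposal* is in the main clause, not inside the adjunct.
Ordinary QR to a clause-peripheral position gives the wide-scope LF for the lower DP.

Yes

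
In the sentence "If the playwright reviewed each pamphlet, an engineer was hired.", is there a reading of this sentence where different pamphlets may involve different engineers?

No

This is the *each pamphlet* > *an engineer* reading.
The DP *each pamphlet* is contained in the adjunct clause *if the playwright reviewed each pamphlet*.
Since the clause is an adjunct (not a complement), the Adjunct Condition blocks QR across its edge.
*each pamphlet* is confined to the island and cannot take scope over *an engineer*.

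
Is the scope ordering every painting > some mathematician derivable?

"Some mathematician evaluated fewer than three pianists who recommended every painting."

No

The DP *every painting* is contained in the relative clause *who recommended every painting* modifying *fewer than three pianists*.
Quantifiers inside a relative clause are trapped there; the RC boundary blocks QR.
The inverse ordering *every painting* > *some mathematician* is therefore underivable.
(Only the surface reading survives: one fixed mathematician with respect to all the relevant paintings.)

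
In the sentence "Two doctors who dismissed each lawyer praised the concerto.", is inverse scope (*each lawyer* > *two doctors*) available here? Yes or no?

No

*each lawyer* is embedded in the relative clause *who dismissed each lawyer*.
A relative clause is a scope island — quantifier raising cannot cross its boundary.
Hence only narrow scope for *each lawyer* (under *two doctors*) survives.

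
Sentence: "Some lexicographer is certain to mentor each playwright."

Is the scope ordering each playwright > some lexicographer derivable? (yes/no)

Yes

The matrix predicate is a raising verb, whose infinitival complement is not a scope island — *each playwright* can QR into the matrix clause.
No island intervenes, so both surface and inverse scope are derivable.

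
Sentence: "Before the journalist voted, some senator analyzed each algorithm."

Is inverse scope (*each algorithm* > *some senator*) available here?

Neither queried DP is inside the adjunct, so the adjunct-island constraint does not apply.
Since no island is crossed, the inverse ordering is licensed alongside surface scope.

Yes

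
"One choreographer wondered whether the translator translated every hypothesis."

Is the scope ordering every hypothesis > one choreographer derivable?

No

*every hypothesis* occurs within the embedded question *whether the translator translated every hypothesis*.
An indirect question is a wh-island; the filled [Spec,CP] blocks QR across the CP edge.
There is no licit LF on which *every hypothesis* c-commands *one choreographer*.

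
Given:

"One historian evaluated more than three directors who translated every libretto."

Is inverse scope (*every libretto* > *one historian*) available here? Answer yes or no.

*every libretto* is embedded in the relative clause *who translated every libretto* modifying *more than three directors*.
Quantifiers inside a relative clause are trapped there; the RC boundary blocks QR.
Hence only narrow scope for *every libretto* (under *one historian*) survives.

No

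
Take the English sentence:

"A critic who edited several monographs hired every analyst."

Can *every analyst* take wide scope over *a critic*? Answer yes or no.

The relative clause *who edited several monographs* modifies *a critic*, but *every analyst* is not inside that relative clause — it is an argument of the matrix verb.
Since no island is crossed, the inverse ordering is licensed alongside surface scope.

Yes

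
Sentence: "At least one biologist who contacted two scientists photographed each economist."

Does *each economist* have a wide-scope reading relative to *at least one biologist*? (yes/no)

Yes

The RC *who contacted two scientists* is an island, but *each economist* is not inside it — it is the matrix object, a clausemate of *at least one biologist*.
QR within a single clause is free, so the lower quantifier may take scope over the higher one.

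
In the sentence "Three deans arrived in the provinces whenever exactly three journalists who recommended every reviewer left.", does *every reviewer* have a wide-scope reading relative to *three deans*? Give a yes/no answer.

No

The DP *every reviewer* is contained in the relative clause *who recommended every reviewer*, which is itself inside the adjunct *whenever exactly three journalists who recommended every reviewer left*.
Two island boundaries intervene — the relative clause and the adjunct. Either alone would block QR.
*every reviewer* > *three deans* would require crossing that boundary, which is illicit.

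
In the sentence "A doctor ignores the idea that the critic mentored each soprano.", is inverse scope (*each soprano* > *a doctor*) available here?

No

*each soprano* occurs within the complex NP *the idea that the critic mentored each soprano*.
Since the clause is the complement of a nominal head, the CNPC blocks scope extraction.
Hence only narrow scope for *each soprano* (under *a doctor*) survives.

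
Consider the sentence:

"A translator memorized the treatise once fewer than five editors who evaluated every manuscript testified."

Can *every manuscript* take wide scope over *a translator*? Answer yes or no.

No

*every manuscript* is embedded in the relative clause *who evaluated every manuscript*, which is itself inside the adjunct *once fewer than five editors who evaluated every manuscript testified*.
Both the relative clause and the enclosing adjunct are scope islands; QR cannot cross either.
So the wide-scope reading for *every manuscript* is blocked.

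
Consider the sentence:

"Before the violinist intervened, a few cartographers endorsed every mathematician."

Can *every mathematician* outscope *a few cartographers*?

Yes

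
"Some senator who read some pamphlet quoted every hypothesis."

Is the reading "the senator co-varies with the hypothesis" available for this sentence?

The paraphrase describes the scope ordering *every hypothesis* > *some senator*.
The relative clause *who read some pamphlet* modifies *some senator*, but *every hypothesis* is not inside that relative clause — it is an argument of the matrix verb.
Since no island is crossed, the inverse ordering is licensed alongside surface scope.

Yes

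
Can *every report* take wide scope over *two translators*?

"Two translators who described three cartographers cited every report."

The relative clause *who described three cartographers* modifies *two translators*, but *every report* is not inside that relative clause — it is an argument of the matrix verb.
Since no island is crossed, the inverse ordering is licensed alongside surface scope.
Both orderings are possible: *two translators* > *every report* and *every report* > *two translators*.

Yes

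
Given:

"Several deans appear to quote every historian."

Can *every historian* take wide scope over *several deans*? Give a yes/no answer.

Yes

The matrix predicate is a raising verb, whose infinitival complement is not a scope island — *every historian* can QR into the matrix clause.
With no island boundary between them, the object can take inverse scope over the subject via ordinary QR within the clause.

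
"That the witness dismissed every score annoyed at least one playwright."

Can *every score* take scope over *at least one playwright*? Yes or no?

*every score* occurs within the sentential subject *that the witness dismissed every score*.
The Sentential Subject Constraint rules out raising the quantifier out of the that-clause subject.
So *every score* cannot raise to a position above *at least one playwright*.

No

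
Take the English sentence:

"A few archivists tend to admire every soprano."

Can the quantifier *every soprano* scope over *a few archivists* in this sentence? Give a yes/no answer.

Raising constructions are monoclausal for scope purposes; *every soprano* is not separated from *a few archivists* by any island.
Ordinary QR to a clause-peripheral position gives the wide-scope LF for the lower DP.

Yes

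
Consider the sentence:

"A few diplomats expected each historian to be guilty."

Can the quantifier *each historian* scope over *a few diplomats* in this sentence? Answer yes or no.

ECM infinitives lack a CP barrier, so *each historian* can QR over the matrix subject *a few diplomats*.
Ordinary QR to a clause-peripheral position gives the wide-scope LF for the lower DP.
So *each historian* > *a few diplomats* is among the available readings.

Yes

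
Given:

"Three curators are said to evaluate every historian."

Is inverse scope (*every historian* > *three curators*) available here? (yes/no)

*every historian* is inside a raising infinitive, which is transparent to QR (no CP barrier), so it behaves as a matrix argument.
Nothing blocks QR of the lower DP to a position above the higher one, so inverse scope is available.

Yes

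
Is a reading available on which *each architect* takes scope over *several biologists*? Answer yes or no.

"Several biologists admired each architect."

Yes

*several biologists* and *each architect* are co-arguments of the matrix verb, with nothing but a clause-internal boundary between them.
QR within a single clause is free, so the lower quantifier may take scope over the higher one.
The sentence is scopally ambiguous between *several biologists* > *each architect* and *each architect* > *several biologists*.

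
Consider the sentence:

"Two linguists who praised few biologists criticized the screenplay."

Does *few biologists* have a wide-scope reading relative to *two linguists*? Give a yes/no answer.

Structurally, *few biologists* is inside the relative clause *who praised few biologists*.
The relative clause forms an island for QR, so the quantifier is confined to the head noun's restrictor.
So *few biologists* cannot raise high enough to outscope *two linguists*; only the surface ordering *two linguists* > *few biologists* is available.

No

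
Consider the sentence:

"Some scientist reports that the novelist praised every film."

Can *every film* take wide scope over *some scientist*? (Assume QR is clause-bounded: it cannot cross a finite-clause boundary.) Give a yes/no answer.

No

Structurally, *every film* is inside the finite complement clause *that the novelist praised every film*.
QR is clause-bounded, so the finite complement is a scope island for the embedded quantifier.
*every film* is confined to the island and cannot take scope over *some scientist*.
(Only the surface reading survives: one fixed scientist with respect to all the relevant films.)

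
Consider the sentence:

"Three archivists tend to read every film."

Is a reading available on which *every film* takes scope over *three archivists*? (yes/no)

Yes

The matrix predicate is a raising verb, whose infinitival complement is not a scope island — *every film* can QR into the matrix clause.
QR within a single clause is free, so the lower quantifier may take scope over the higher one.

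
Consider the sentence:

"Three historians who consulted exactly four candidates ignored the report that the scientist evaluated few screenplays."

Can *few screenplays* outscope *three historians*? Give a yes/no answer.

No

Structurally, *few screenplays* is inside the complex NP *the report that the scientist evaluated few screenplays*.
The complex NP is opaque for QR — the quantifier is frozen inside the noun's complement.
*few screenplays* > *three historians* would require crossing that boundary, which is illicit.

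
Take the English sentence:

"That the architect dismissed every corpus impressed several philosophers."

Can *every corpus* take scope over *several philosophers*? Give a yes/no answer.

No

The target quantifier *every corpus* is part of the sentential subject *that the architect dismissed every corpus*.
The subject-island constraint blocks QR out of a clausal subject.
*every corpus* is confined to the island and cannot take scope over *several philosophers*.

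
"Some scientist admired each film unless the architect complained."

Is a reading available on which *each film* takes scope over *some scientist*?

The adjunct clause does not contain *each film*, which is the matrix object.
With no island boundary between them, the object can take inverse scope over the subject via ordinary QR within the clause.

Yes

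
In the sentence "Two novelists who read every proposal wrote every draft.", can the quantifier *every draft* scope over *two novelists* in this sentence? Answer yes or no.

Yes

The relative clause *who read every proposal* modifies *two novelists*, but *every draft* is not inside that relative clause — it is an argument of the matrix verb.
Nothing blocks QR of the lower DP to a position above the higher one, so inverse scope is available.
So *every draft* > *two novelists* is among the available readings.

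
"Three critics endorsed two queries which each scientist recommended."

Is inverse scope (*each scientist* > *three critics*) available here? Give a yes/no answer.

*each scientist* occurs within the relative clause *which each scientist recommended* modifying *two queries*.
Relative clauses block scope extraction: QR cannot target a position outside the modified NP.
*each scientist* > *three critics* would require crossing that boundary, which is illicit.

No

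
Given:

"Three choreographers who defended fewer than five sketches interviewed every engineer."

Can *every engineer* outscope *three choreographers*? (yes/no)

Yes

*every engineer* sits in the matrix clause, not in the relative clause on *three choreographers*.
With no island boundary between them, the object can take inverse scope over the subject via ordinary QR within the clause.
Both orderings are possible: *three choreographers* > *every engineer* and *every engineer* > *three choreographers*.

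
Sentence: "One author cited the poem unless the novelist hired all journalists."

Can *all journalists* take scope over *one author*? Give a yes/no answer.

*all journalists* sits inside the adjunct clause *unless the novelist hired all journalists*.
Scope out of an adjunct clause is unavailable: QR respects the adjunct-island constraint.
So the wide-scope reading for *all journalists* is blocked.

No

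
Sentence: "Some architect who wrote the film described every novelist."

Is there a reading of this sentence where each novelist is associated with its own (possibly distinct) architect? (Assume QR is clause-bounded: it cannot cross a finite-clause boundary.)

Yes

The described interpretation is the *every novelist* > *some architect* scoping.
The RC *who wrote the film* is an island, but *every novelist* is not inside it — it is the matrix object, a clausemate of *some architect*.
Clause-internal QR can adjoin the lower DP above the subject, yielding the inverse reading.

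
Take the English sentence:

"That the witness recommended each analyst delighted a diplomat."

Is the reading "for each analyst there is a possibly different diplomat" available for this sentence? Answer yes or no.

No

This is the *each analyst* > *a diplomat* reading.
*each analyst* is embedded in the sentential subject *that the witness recommended each analyst*.
Subjects — clausal subjects included — are islands for extraction, and QR is no exception.
So the wide-scope reading for *each analyst* is blocked.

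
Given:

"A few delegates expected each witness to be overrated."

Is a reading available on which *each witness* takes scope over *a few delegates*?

This is an ECM construction: *each witness* is the infinitival subject, Case-marked by the matrix verb, and the infinitive is transparent for QR.
Ordinary QR to a clause-peripheral position gives the wide-scope LF for the lower DP.
The sentence is scopally ambiguous between *a few delegates* > *each witness* and *each witness* > *a few delegates*.

Yes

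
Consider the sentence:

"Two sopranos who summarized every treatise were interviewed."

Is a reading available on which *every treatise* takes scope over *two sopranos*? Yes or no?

*every treatise* occurs within the relative clause *who summarized every treatise*.
The relative clause forms an island for QR, so the quantifier is confined to the head noun's restrictor.
The inverse ordering *every treatise* > *two sopranos* is therefore underivable.

No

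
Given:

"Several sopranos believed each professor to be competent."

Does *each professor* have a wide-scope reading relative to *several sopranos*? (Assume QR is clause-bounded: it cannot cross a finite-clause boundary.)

Yes

ECM infinitives lack a CP barrier, so *each professor* can QR over the matrix subject *several sopranos*.
No island intervenes, so both surface and inverse scope are derivable.
The sentence is scopally ambiguous between *several sopranos* > *each professor* and *each professor* > *several sopranos*.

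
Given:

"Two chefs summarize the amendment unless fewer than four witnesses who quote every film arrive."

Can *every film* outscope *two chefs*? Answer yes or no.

Structurally, *every film* is inside the relative clause *who quote every film*, which is itself inside the adjunct *unless fewer than four witnesses who quote every film arrive*.
Two island boundaries intervene — the relative clause and the adjunct. Either alone would block QR.
So *every film* cannot raise high enough to outscope *two chefs*; only the surface ordering *two chefs* > *every film* is available.

No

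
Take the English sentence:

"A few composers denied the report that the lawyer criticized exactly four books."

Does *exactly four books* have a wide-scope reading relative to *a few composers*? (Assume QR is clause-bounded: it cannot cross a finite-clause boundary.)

No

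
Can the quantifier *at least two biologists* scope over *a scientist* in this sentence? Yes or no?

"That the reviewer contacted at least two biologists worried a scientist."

No

The target quantifier *at least two biologists* is part of the sentential subject *that the reviewer contacted at least two biologists*.
Clausal subjects are scope islands; QR from inside the subject into the matrix is barred.
*at least two biologists* is confined to the island and cannot take scope over *a scientist*.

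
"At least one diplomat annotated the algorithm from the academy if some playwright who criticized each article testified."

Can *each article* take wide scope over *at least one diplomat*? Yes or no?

*each article* sits inside the relative clause *who criticized each article*, which is itself inside the adjunct *if some playwright who criticized each article testified*.
Two island boundaries intervene — the relative clause and the adjunct. Either alone would block QR.
The inverse ordering *each article* > *at least one diplomat* is therefore underivable.

No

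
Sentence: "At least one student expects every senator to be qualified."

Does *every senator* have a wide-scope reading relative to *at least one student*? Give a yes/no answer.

Yes

*every senator* is an ECM subject; ECM complements are not islands, and the embedded quantifier may take matrix scope.
Ordinary QR to a clause-peripheral position gives the wide-scope LF for the lower DP.
So *every senator* > *at least one student* is among the available readings.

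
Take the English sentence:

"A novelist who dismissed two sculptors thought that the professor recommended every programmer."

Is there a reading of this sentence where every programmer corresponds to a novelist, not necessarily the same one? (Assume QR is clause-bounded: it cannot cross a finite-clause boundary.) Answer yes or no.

No

That reading corresponds to *every programmer* > *a novelist*.
The target quantifier *every programmer* is part of the finite complement clause *that the professor recommended every programmer*.
QR is clause-bounded, so the finite complement is a scope island for the embedded quantifier.
So the wide-scope reading for *every programmer* is blocked.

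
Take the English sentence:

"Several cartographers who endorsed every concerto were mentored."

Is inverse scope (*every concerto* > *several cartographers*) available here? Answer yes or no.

No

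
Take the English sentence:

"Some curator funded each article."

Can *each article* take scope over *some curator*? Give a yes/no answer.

Yes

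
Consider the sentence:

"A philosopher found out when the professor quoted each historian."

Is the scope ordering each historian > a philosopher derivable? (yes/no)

No

Structurally, *each historian* is inside the embedded question *when the professor quoted each historian*.
QR across an interrogative CP boundary is ruled out as a wh-island violation.
*each historian* > *a philosopher* would require crossing that boundary, which is illicit.
(Only the surface reading survives: one fixed philosopher with respect to all the relevant historians.)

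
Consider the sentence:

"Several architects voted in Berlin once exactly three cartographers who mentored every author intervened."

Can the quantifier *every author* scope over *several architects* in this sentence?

The target quantifier *every author* is part of the relative clause *who mentored every author*, which is itself inside the adjunct *once exactly three cartographers who mentored every author intervened*.
Two island boundaries intervene — the relative clause and the adjunct. Either alone would block QR.
There is no licit LF on which *every author* c-commands *several architects*.

No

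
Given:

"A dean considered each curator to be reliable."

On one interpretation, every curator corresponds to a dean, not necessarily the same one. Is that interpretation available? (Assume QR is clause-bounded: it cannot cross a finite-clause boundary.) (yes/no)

Yes

This is the *each curator* > *a dean* reading.
The ECM infinitive is scope-transparent — *each curator* is free to raise above *a dean*.
Since no island is crossed, the inverse ordering is licensed alongside surface scope.
So *each curator* > *a dean* is among the available readings.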